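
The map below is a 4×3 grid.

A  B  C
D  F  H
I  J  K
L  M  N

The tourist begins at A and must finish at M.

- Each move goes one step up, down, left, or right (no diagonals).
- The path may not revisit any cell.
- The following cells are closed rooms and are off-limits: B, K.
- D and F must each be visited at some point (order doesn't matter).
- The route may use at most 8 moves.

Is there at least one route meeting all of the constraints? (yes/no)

One route that works: A → D → F → J → M.

yes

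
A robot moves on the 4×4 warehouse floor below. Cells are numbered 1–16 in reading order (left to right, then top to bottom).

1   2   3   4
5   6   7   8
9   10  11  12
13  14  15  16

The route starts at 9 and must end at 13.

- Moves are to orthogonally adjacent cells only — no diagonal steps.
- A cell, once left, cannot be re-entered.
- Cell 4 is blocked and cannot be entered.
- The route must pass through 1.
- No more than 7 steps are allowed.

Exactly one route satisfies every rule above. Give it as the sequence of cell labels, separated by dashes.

9 - 5 - 1 - 2 - 6 - 10 - 14 - 13

Any route must reach 1 and still end at 13 within 7 moves, so the order of the required stops is forced.
Route from 9: up 2 to 1, right 1 to 2, down 3 to 14, left 1 to 13 — 7 moves in all.
Check: all required cells visited; 7 ≤ 7 moves.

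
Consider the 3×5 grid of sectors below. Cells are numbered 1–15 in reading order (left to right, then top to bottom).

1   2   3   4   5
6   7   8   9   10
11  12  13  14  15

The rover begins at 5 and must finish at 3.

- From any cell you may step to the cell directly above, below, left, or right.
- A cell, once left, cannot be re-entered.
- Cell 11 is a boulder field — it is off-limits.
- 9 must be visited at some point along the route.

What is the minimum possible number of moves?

Any route passes through 9 somewhere between 5 and 3. Summing Manhattan distances along the two legs (5 → 9 → 3) gives a lower bound of 2 + 2 = 4 moves.
A route of 4 moves achieves this: 5 → 10 → 9 → 4 → 3.
Since 4 matches the lower bound, it is optimal.

4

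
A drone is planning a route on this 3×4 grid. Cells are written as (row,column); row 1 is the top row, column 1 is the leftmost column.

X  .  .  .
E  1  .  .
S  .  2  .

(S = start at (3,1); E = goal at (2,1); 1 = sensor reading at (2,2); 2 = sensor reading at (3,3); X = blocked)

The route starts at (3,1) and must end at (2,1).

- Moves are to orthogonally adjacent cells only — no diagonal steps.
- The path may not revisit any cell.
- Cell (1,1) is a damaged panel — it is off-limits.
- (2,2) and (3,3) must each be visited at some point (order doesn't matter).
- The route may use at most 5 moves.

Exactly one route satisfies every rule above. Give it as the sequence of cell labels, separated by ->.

(3,1) -> (3,2) -> (3,3) -> (2,3) -> (2,2) -> (2,1)

The 5-move cap with required stops at (2,2), (3,3) leaves no slack for detours.
Route from (3,1): right 2 to (3,3), up 1 to (2,3), left 2 to (2,1) — 5 moves in all.
Check: all required cells visited; 5 ≤ 5 moves.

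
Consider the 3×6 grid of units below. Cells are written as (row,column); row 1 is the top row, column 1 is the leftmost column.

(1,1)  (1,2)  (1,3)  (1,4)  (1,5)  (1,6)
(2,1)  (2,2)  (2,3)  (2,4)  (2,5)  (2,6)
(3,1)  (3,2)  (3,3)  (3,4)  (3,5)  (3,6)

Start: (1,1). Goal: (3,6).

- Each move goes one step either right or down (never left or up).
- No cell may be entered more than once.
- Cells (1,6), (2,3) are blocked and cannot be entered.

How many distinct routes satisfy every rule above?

A right/down-only route from (1,1) to (3,6) makes exactly 2 down-moves and 5 right-moves in some order.
With no other constraints that would be C(7,2) = 21 routes.
Subtract routes through each blocked cell (inclusion–exclusion for overlaps): − through (1,6): 1 − through (2,3): 12 → 8.
That gives 8 routes.

8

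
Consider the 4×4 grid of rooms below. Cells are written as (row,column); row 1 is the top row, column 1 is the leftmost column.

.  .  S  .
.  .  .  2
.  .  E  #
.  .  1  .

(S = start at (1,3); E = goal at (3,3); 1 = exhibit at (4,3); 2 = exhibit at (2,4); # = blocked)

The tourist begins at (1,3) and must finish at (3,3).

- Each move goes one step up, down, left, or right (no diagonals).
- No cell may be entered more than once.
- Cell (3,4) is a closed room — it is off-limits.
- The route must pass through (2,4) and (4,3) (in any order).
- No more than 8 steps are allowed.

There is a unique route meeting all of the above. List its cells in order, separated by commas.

(1,3), (1,4), (2,4), (2,3), (2,2), (3,2), (4,2), (4,3), (3,3)

Any route must reach (2,4) and (4,3) and still end at (3,3) within 8 moves, so the order of the required stops is forced.
Route from (1,3): right 1 to (1,4), down 1 to (2,4), left 2 to (2,2), down 2 to (4,2), right 1 to (4,3), up 1 to (3,3) — 8 moves in all.
Check: all required cells visited; 8 ≤ 8 moves.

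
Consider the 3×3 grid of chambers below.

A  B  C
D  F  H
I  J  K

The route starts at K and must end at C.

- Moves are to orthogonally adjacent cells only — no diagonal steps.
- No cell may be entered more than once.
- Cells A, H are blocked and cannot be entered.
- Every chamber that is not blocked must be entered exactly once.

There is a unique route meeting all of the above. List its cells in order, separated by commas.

K, J, I, D, F, B, C

Need to visit all 7 open cells exactly once, starting at K and ending at C.
Cell D has only two open neighbours (I and F), so the path must pass straight through it: one of those is the cell it's entered from and the other is where it exits.
Route from K: 2× left (reaching I), up to D, right to F, up to B, right to C — 6 moves in all.
Check: all 7 open cells covered.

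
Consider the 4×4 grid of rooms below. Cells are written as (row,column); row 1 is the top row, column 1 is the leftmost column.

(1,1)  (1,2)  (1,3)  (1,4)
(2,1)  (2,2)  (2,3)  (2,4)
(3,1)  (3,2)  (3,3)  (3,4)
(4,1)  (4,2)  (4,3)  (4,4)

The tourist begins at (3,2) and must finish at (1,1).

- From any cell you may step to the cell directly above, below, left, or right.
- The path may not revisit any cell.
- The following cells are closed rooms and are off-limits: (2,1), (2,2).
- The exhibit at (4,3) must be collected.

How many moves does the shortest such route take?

7

Any route passes through (4,3) somewhere between (3,2) and (1,1). Summing Manhattan distances along the two legs ((3,2) → (4,3) → (1,1)) gives a lower bound of 2 + 5 = 7 moves.
A route of 7 moves achieves this: (3,2) → (4,2) → (4,3) → (3,3) → (2,3) → (1,3) → (1,2) → (1,1).
Since 7 matches the lower bound, it is optimal.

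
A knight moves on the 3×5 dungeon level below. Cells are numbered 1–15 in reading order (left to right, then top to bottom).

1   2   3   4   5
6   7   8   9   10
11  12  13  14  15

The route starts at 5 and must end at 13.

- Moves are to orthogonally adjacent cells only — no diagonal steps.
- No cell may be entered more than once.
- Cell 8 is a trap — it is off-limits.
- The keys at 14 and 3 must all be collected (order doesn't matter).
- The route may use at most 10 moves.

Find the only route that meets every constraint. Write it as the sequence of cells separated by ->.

The budget equals the shortest possible length, so every move has to be on a shortest route through the required cells.
Route from 5: down 2 to 15, left 1 to 14, up 2 to 4, left 2 to 2, down 2 to 12, right 1 to 13 — 10 moves in all.
Check: all required cells visited; 10 ≤ 10 moves.

5 -> 10 -> 15 -> 14 -> 9 -> 4 -> 3 -> 2 -> 7 -> 12 -> 13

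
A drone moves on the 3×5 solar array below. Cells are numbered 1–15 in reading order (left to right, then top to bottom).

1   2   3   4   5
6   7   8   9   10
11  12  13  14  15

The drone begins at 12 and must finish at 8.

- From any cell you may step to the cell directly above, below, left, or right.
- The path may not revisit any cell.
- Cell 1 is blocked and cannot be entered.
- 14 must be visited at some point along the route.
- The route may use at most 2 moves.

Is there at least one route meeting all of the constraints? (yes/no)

no

Even ignoring the no-revisit rule, getting from 12 to 8 via 14 needs at least 2 + 2 = 4 moves (Manhattan distance per leg), which exceeds the 2-move limit.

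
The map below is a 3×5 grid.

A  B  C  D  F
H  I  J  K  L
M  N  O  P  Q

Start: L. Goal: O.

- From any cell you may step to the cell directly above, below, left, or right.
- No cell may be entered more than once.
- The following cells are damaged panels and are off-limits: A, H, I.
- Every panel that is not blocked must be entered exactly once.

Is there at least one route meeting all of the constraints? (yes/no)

no

Cell B has only one open neighbour but is neither the start nor the goal, so a Hamiltonian route would have to both enter and leave it through the same neighbour — impossible without revisiting.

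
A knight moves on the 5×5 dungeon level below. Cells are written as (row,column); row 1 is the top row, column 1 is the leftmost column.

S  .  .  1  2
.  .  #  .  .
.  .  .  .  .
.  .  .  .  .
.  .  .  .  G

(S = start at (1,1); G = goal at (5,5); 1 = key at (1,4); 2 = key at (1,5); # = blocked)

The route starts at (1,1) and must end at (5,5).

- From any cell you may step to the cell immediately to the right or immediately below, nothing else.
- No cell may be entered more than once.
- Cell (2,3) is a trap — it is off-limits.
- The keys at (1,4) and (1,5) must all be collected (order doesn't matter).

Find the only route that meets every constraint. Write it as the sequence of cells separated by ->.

Moves only go right or down, so the column and row indices never decrease.
Route from (1,1): 4× right (reaching (1,5)), 4× down (reaching (5,5)) — 8 moves in all.
Check: all required cells visited.

(1,1) -> (1,2) -> (1,3) -> (1,4) -> (1,5) -> (2,5) -> (3,5) -> (4,5) -> (5,5)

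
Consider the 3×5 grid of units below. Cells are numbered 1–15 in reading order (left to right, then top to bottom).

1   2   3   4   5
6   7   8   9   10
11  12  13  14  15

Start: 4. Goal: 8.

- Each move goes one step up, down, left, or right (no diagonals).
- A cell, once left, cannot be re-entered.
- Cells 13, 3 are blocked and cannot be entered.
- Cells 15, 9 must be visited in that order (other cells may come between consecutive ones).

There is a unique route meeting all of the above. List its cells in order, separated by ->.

The waypoints must appear in the order 15, 9, with no cell reused.
Route from 4: right to 5, 2× down (reaching 15), left to 14, up to 9, left to 8 — 6 moves in all.
Check: order respected (15 at step 3, 9 at step 5).

4 -> 5 -> 10 -> 15 -> 14 -> 9 -> 8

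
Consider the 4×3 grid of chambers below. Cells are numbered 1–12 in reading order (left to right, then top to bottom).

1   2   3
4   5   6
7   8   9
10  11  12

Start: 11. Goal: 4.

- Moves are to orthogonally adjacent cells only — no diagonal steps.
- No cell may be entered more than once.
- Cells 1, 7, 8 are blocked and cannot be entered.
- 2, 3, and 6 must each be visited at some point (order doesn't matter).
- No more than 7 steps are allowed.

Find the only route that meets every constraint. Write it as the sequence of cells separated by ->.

Any route must reach 2, 3, and 6 and still end at 4 within 7 moves, so the order of the required stops is forced.
Route from 11: right 1 to 12, up 3 to 3, left 1 to 2, down 1 to 5, left 1 to 4 — 7 moves in all.
Check: all required cells visited; 7 ≤ 7 moves.

11 -> 12 -> 9 -> 6 -> 3 -> 2 -> 5 -> 4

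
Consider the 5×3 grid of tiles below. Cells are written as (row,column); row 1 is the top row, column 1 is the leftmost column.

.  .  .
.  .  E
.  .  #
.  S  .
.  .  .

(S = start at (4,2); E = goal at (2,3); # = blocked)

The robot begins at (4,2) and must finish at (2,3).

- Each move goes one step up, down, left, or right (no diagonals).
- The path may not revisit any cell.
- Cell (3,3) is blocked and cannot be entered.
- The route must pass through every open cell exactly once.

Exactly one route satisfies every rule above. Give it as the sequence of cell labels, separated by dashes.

Need to visit all 14 open cells exactly once, starting at (4,2) and ending at (2,3).
Cell (4,3) has only two open neighbours ((5,3) and (4,2)), so the path must pass straight through it: one of those is the cell it's entered from and the other is where it exits.
Route from (4,2): right 1 to (4,3), down 1 to (5,3), left 2 to (5,1), up 2 to (3,1), right 1 to (3,2), up 1 to (2,2), left 1 to (2,1), up 1 to (1,1), right 2 to (1,3), down 1 to (2,3) — 13 moves in all.
Check: all 14 open cells covered.

(4,2) - (4,3) - (5,3) - (5,2) - (5,1) - (4,1) - (3,1) - (3,2) - (2,2) - (2,1) - (1,1) - (1,2) - (1,3) - (2,3)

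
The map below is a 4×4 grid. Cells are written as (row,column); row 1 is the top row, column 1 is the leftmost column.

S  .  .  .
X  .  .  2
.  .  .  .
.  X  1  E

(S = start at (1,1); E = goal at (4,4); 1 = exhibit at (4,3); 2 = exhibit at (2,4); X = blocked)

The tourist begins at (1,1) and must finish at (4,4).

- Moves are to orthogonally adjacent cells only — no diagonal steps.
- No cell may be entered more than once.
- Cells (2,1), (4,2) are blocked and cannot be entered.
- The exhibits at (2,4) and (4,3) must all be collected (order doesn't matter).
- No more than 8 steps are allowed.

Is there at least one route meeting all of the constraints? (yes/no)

yes

One route that works: (1,1) → (1,2) → (2,2) → (2,3) → (2,4) → (3,4) → (3,3) → (4,3) → (4,4).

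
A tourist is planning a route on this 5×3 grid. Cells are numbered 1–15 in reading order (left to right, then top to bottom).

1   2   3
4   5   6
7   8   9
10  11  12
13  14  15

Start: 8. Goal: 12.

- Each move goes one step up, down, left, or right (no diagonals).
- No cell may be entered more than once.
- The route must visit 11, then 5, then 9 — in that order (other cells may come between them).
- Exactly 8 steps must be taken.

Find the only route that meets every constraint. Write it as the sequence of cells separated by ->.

The waypoints must appear in the order 11, 5, 9, with no cell reused.
Route from 8: down 1 to 11, left 1 to 10, up 2 to 4, right 2 to 6, down 2 to 12 — 8 moves in all.
Check: order respected (11 at step 1, 5 at step 5, 9 at step 7); 8 moves as required.

8 -> 11 -> 10 -> 7 -> 4 -> 5 -> 6 -> 9 -> 12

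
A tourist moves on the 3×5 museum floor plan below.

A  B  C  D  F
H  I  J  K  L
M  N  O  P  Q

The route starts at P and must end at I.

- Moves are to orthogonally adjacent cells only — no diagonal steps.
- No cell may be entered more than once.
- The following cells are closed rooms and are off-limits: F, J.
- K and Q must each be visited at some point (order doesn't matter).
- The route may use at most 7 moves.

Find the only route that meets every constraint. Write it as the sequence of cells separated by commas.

The budget equals the shortest possible length, so every move has to be on a shortest route through the required cells.
Route from P: right to Q, up to L, left to K, up to D, 2× left (reaching B), down to I — 7 moves in all.
Check: all required cells visited; 7 ≤ 7 moves.

P, Q, L, K, D, C, B, I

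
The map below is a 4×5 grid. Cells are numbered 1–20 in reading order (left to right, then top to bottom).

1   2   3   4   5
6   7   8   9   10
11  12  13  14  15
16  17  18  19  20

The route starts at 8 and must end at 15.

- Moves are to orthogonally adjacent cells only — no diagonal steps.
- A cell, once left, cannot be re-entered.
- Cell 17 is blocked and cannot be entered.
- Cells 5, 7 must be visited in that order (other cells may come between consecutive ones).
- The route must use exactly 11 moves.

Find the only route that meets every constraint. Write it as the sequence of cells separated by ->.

The waypoints must appear in the order 5, 7, with no cell reused.
Route from 8: 2× right (reaching 10), up to 5, 3× left (reaching 2), 2× down (reaching 12), 3× right (reaching 15) — 11 moves in all.
Check: order respected (5 at step 3, 7 at step 7); 11 moves as required.

8 -> 9 -> 10 -> 5 -> 4 -> 3 -> 2 -> 7 -> 12 -> 13 -> 14 -> 15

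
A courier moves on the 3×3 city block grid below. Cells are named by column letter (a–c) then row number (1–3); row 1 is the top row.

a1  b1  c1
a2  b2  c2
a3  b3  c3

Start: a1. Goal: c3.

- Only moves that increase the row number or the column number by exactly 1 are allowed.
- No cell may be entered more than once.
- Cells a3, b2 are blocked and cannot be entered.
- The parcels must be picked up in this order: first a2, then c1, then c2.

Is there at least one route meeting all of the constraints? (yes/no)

no

c1 lies above a2, so going from a2 to c1 would need an upward move — but moves only go right/down, so a2 cannot be visited before c1.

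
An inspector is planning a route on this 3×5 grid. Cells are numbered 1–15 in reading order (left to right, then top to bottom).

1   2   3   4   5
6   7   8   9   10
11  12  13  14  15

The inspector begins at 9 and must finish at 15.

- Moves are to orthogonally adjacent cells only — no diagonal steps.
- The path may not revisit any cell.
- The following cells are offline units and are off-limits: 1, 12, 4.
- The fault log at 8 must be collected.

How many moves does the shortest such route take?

4

Any route passes through 8 somewhere between 9 and 15. Summing Manhattan distances along the two legs (9 → 8 → 15) gives a lower bound of 1 + 3 = 4 moves.
A route of 4 moves achieves this: 9 → 8 → 13 → 14 → 15.
Since 4 matches the lower bound, it is optimal.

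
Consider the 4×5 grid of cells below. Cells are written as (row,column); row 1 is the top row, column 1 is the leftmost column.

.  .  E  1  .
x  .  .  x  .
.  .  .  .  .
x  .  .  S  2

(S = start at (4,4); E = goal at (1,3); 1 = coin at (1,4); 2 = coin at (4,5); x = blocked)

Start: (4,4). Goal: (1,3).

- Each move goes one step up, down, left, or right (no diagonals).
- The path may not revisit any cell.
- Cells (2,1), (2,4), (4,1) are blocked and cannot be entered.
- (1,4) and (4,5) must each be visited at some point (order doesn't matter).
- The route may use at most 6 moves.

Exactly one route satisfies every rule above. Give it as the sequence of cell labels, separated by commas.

The budget equals the shortest possible length, so every move has to be on a shortest route through the required cells.
Route from (4,4): right to (4,5), 3× up (reaching (1,5)), 2× left (reaching (1,3)) — 6 moves in all.
Check: all required cells visited; 6 ≤ 6 moves.

(4,4), (4,5), (3,5), (2,5), (1,5), (1,4), (1,3)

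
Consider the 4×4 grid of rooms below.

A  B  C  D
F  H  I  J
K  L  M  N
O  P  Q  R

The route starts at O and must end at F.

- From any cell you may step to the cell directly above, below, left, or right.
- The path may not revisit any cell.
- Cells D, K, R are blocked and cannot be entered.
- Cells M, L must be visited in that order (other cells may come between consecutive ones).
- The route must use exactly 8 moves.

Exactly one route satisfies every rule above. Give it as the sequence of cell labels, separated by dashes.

O - P - Q - M - L - H - B - A - F

The waypoints must appear in the order M, L, with no cell reused.
Route from O: 2× right (reaching Q), up to M, left to L, 2× up (reaching B), left to A, down to F — 8 moves in all.
Check: order respected (M at step 3, L at step 4); 8 moves as required.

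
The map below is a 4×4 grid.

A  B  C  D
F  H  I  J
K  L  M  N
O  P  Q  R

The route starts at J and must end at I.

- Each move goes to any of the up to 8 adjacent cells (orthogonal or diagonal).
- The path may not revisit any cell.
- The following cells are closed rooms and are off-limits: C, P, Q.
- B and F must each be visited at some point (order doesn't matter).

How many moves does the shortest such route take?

5

Any route passes through B and F in some order between J and I. Summing Chebyshev distances along each leg and taking the cheapest ordering (J → F → B → I) gives a lower bound of 3 + 1 + 1 = 5 moves.
A route of 5 moves achieves this: J → M → H → F → B → I.
Since 5 matches the lower bound, it is optimal.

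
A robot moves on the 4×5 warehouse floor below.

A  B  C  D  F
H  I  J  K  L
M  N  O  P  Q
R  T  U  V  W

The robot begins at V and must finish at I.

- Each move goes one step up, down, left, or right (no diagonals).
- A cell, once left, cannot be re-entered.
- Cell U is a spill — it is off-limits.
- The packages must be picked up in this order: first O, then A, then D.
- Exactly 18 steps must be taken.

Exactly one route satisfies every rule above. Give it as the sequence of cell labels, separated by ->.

The waypoints must appear in the order O, A, D, with no cell reused.
Route from V: right 1 to W, up 1 to Q, left 3 to N, down 1 to T, left 1 to R, up 3 to A, right 4 to F, down 1 to L, left 3 to I — 18 moves in all.
Check: order respected (O at step 4, A at step 10, D at step 13); 18 moves as required.

V -> W -> Q -> P -> O -> N -> T -> R -> M -> H -> A -> B -> C -> D -> F -> L -> K -> J -> I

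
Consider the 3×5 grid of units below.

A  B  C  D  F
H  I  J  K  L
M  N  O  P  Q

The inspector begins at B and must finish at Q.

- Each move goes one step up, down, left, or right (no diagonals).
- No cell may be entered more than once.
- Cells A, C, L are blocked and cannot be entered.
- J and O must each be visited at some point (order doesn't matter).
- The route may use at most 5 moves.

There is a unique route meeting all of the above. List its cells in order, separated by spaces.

B I J O P Q

Any route must reach J and O and still end at Q within 5 moves, so the order of the required stops is forced.
Route from B: down to I, right to J, down to O, 2× right (reaching Q) — 5 moves in all.
Check: all required cells visited; 5 ≤ 5 moves.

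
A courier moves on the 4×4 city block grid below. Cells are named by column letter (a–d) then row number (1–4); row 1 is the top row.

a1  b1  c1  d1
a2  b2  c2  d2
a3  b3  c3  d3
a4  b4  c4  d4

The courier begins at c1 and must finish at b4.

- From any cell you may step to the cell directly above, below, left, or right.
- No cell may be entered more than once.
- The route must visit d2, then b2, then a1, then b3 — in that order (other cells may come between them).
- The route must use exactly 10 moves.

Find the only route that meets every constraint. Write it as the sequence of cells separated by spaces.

c1 d1 d2 c2 b2 b1 a1 a2 a3 b3 b4

The waypoints must appear in the order d2, b2, a1, b3, with no cell reused.
Route from c1: right 1 to d1, down 1 to d2, left 2 to b2, up 1 to b1, left 1 to a1, down 2 to a3, right 1 to b3, down 1 to b4 — 10 moves in all.
Check: order respected (d2 at step 2, b2 at step 4, a1 at step 6, b3 at step 9); 10 moves as required.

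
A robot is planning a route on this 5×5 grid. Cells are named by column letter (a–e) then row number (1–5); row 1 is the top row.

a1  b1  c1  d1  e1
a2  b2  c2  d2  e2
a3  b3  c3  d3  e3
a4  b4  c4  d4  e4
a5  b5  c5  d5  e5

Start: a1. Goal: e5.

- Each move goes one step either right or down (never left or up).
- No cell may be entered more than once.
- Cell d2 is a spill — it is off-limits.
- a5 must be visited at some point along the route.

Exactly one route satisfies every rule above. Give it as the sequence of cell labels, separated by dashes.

Moves only go right or down, so the column and row indices never decrease.
Route from a1: 4× down (reaching a5), 4× right (reaching e5) — 8 moves in all.
Check: all required cells visited.

a1 - a2 - a3 - a4 - a5 - b5 - c5 - d5 - e5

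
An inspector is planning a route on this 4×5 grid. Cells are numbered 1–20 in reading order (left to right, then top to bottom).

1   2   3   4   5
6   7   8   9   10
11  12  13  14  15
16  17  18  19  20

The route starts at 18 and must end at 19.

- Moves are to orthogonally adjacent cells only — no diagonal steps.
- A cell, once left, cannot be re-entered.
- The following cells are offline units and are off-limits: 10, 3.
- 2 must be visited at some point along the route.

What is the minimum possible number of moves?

11

Any route passes through 2 somewhere between 18 and 19. Summing Manhattan distances along the two legs (18 → 2 → 19) gives a lower bound of 4 + 5 = 9 moves.
The shortest route satisfying every rule uses 11 moves: 18 → 13 → 12 → 11 → 6 → 1 → 2 → 7 → 8 → 9 → 14 → 19.
The bound of 9 isn't tight here; checking systematically, no route of length 9 through 10 satisfies every constraint, so 11 is the minimum.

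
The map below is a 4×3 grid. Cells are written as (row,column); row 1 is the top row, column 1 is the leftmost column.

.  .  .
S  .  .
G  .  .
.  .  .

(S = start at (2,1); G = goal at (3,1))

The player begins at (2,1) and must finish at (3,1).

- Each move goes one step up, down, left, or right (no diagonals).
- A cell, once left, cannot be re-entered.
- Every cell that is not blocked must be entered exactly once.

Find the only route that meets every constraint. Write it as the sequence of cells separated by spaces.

Need to visit all 12 open cells exactly once, starting at (2,1) and ending at (3,1).
Route from (2,1): up 1 to (1,1), right 2 to (1,3), down 1 to (2,3), left 1 to (2,2), down 1 to (3,2), right 1 to (3,3), down 1 to (4,3), left 2 to (4,1), up 1 to (3,1) — 11 moves in all.
Check: all 12 open cells covered.

(2,1) (1,1) (1,2) (1,3) (2,3) (2,2) (3,2) (3,3) (4,3) (4,2) (4,1) (3,1)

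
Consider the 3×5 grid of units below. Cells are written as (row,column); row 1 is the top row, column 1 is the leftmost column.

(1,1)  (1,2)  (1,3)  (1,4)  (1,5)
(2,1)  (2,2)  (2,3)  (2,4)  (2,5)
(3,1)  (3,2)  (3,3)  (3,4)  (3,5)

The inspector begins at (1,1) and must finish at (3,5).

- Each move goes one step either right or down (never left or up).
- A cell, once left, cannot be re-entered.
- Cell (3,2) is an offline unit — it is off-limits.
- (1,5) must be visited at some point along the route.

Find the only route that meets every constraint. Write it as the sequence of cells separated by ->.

Moves only go right or down, so the column and row indices never decrease.
Route from (1,1): 4× right (reaching (1,5)), 2× down (reaching (3,5)) — 6 moves in all.
Check: all required cells visited.

(1,1) -> (1,2) -> (1,3) -> (1,4) -> (1,5) -> (2,5) -> (3,5)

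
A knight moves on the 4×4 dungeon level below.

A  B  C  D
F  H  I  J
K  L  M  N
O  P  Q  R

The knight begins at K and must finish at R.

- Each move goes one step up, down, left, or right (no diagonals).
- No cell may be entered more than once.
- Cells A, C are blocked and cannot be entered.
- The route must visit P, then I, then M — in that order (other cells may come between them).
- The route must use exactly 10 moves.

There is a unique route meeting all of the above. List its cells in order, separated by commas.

The waypoints must appear in the order P, I, M, with no cell reused.
Route from K: down 1 to O, right 1 to P, up 2 to H, right 2 to J, down 1 to N, left 1 to M, down 1 to Q, right 1 to R — 10 moves in all.
Check: order respected (P at step 2, I at step 5, M at step 8); 10 moves as required.

K, O, P, L, H, I, J, N, M, Q, R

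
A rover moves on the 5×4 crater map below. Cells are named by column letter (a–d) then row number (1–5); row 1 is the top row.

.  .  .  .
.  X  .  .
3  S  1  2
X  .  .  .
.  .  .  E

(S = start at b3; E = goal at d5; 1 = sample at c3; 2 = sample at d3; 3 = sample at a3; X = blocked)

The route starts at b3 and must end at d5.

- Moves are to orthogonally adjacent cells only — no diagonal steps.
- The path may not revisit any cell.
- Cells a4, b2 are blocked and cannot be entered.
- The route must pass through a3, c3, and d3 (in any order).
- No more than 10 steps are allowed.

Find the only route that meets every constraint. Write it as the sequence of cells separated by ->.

b3 -> a3 -> a2 -> a1 -> b1 -> c1 -> c2 -> c3 -> d3 -> d4 -> d5

The budget equals the shortest possible length, so every move has to be on a shortest route through the required cells.
Route from b3: left to a3, 2× up (reaching a1), 2× right (reaching c1), 2× down (reaching c3), right to d3, 2× down (reaching d5) — 10 moves in all.
Check: all required cells visited; 10 ≤ 10 moves.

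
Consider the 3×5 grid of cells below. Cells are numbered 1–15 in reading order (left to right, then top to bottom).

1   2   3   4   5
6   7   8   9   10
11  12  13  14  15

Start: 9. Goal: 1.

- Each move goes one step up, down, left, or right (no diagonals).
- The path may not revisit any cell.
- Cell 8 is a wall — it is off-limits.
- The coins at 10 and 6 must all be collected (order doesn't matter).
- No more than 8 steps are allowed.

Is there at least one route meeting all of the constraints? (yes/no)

One route that works: 9 → 10 → 5 → 4 → 3 → 2 → 7 → 6 → 1.

yes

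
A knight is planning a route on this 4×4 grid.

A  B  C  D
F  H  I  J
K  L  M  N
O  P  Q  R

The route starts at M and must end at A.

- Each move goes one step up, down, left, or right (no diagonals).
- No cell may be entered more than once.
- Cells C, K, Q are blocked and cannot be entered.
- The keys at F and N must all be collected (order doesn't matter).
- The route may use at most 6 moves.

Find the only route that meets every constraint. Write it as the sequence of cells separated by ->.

M -> N -> J -> I -> H -> F -> A

The 6-move cap with required stops at F, N leaves no slack for detours.
Route from M: right to N, up to J, 3× left (reaching F), up to A — 6 moves in all.
Check: all required cells visited; 6 ≤ 6 moves.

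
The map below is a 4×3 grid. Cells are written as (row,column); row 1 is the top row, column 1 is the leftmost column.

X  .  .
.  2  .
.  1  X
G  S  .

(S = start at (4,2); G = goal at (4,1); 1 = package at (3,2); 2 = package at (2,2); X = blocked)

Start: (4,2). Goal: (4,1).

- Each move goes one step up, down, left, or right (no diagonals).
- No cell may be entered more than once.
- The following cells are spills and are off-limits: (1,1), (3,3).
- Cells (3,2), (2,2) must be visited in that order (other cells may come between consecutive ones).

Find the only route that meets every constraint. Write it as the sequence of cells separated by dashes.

(4,2) - (3,2) - (2,2) - (2,1) - (3,1) - (4,1)

The waypoints must appear in the order (3,2), (2,2), with no cell reused.
Route from (4,2): 2× up (reaching (2,2)), left to (2,1), 2× down (reaching (4,1)) — 5 moves in all.
Check: order respected (1 at step 1, 2 at step 2).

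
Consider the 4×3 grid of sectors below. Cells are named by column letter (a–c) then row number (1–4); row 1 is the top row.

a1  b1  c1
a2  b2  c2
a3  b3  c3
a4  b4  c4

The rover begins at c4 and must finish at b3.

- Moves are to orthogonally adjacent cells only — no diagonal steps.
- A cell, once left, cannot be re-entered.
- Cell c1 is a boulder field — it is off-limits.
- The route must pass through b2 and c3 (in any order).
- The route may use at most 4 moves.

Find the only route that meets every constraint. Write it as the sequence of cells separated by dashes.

The budget equals the shortest possible length, so every move has to be on a shortest route through the required cells.
Route from c4: up 2 to c2, left 1 to b2, down 1 to b3 — 4 moves in all.
Check: all required cells visited; 4 ≤ 4 moves.

c4 - c3 - c2 - b2 - b3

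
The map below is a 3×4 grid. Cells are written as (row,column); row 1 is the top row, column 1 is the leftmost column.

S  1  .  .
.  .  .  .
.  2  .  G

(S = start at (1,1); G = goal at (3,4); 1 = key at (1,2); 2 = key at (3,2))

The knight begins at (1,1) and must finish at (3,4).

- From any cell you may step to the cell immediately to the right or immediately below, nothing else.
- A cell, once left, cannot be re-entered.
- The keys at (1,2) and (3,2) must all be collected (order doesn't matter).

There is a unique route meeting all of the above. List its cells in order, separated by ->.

Moves only go right or down, so the column and row indices never decrease.
Route from (1,1): right 1 to (1,2), down 2 to (3,2), right 2 to (3,4) — 5 moves in all.
Check: all required cells visited.

(1,1) -> (1,2) -> (2,2) -> (3,2) -> (3,3) -> (3,4)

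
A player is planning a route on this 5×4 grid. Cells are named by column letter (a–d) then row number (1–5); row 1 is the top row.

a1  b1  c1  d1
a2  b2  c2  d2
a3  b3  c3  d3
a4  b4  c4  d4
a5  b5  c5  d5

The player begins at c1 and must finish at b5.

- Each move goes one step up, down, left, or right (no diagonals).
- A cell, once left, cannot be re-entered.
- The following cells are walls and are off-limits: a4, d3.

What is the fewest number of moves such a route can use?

5

The Manhattan distance from c1 to b5 is |1−5| + |3−2| = 5, so at least 5 moves are needed.
A route of 5 moves achieves this: c1 → c2 → c3 → c4 → c5 → b5.
Since 5 matches the lower bound, it is optimal.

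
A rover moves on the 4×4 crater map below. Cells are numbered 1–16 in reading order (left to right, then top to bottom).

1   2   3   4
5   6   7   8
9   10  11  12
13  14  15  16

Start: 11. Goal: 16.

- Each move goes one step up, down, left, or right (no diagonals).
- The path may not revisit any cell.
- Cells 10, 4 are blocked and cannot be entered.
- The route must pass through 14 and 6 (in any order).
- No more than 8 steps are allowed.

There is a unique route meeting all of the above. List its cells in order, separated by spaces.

11 7 6 5 9 13 14 15 16

The budget equals the shortest possible length, so every move has to be on a shortest route through the required cells.
Route from 11: up to 7, 2× left (reaching 5), 2× down (reaching 13), 3× right (reaching 16) — 8 moves in all.
Check: all required cells visited; 8 ≤ 8 moves.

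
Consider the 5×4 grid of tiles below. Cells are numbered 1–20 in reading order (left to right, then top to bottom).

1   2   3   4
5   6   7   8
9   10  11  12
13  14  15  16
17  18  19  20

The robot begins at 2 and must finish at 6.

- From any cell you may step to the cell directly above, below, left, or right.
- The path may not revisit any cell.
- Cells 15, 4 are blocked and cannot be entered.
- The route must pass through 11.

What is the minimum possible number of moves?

Any route passes through 11 somewhere between 2 and 6. Summing Manhattan distances along the two legs (2 → 11 → 6) gives a lower bound of 3 + 2 = 5 moves.
A route of 5 moves achieves this: 2 → 3 → 7 → 11 → 10 → 6.
Since 5 matches the lower bound, it is optimal.

5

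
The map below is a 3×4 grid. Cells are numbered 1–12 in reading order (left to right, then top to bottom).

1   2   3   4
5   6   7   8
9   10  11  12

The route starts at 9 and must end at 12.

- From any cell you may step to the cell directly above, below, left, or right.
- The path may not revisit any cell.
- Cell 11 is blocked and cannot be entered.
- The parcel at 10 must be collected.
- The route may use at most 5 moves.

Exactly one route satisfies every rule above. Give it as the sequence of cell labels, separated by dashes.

9 - 10 - 6 - 7 - 8 - 12

The budget equals the shortest possible length, so every move has to be on a shortest route through the required cells.
Route from 9: right to 10, up to 6, 2× right (reaching 8), down to 12 — 5 moves in all.
Check: all required cells visited; 5 ≤ 5 moves.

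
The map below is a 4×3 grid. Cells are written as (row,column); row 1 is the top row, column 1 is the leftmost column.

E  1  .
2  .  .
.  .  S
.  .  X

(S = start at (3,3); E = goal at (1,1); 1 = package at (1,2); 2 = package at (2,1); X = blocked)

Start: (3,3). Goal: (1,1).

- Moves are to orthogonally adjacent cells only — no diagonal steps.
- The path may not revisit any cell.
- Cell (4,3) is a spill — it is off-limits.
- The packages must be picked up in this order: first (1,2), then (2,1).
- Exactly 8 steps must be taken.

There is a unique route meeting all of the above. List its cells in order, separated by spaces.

The waypoints must appear in the order (1,2), (2,1), with no cell reused.
Route from (3,3): 2× up (reaching (1,3)), left to (1,2), 2× down (reaching (3,2)), left to (3,1), 2× up (reaching (1,1)) — 8 moves in all.
Check: order respected (1 at step 3, 2 at step 7); 8 moves as required.

(3,3) (2,3) (1,3) (1,2) (2,2) (3,2) (3,1) (2,1) (1,1)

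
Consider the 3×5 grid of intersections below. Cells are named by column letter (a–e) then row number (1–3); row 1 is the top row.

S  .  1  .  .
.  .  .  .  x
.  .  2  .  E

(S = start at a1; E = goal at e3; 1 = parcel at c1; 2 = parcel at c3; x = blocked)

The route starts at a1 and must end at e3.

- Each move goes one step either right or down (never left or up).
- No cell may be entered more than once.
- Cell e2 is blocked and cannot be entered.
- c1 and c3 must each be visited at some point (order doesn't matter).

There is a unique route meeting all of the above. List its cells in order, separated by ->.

Moves only go right or down, so the column and row indices never decrease.
Route from a1: 2× right (reaching c1), 2× down (reaching c3), 2× right (reaching e3) — 6 moves in all.
Check: all required cells visited.

a1 -> b1 -> c1 -> c2 -> c3 -> d3 -> e3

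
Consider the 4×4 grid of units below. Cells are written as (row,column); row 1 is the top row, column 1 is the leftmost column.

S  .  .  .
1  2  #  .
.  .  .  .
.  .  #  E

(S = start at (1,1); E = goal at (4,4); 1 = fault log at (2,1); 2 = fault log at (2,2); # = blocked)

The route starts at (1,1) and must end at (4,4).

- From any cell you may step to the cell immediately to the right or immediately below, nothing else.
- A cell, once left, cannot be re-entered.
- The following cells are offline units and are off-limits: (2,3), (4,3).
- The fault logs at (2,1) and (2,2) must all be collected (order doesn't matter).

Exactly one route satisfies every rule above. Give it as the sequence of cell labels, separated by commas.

Moves only go right or down, so the column and row indices never decrease.
Route from (1,1): down to (2,1), right to (2,2), down to (3,2), 2× right (reaching (3,4)), down to (4,4) — 6 moves in all.
Check: all required cells visited.

(1,1), (2,1), (2,2), (3,2), (3,3), (3,4), (4,4)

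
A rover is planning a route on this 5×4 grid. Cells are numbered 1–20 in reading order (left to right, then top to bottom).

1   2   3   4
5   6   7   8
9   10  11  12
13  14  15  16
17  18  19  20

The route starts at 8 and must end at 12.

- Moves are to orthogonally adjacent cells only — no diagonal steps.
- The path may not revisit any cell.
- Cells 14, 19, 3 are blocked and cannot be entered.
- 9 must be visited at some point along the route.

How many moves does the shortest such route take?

7

Any route passes through 9 somewhere between 8 and 12. Summing Manhattan distances along the two legs (8 → 9 → 12) gives a lower bound of 4 + 3 = 7 moves.
A route of 7 moves achieves this: 8 → 7 → 6 → 5 → 9 → 10 → 11 → 12.
Since 7 matches the lower bound, it is optimal.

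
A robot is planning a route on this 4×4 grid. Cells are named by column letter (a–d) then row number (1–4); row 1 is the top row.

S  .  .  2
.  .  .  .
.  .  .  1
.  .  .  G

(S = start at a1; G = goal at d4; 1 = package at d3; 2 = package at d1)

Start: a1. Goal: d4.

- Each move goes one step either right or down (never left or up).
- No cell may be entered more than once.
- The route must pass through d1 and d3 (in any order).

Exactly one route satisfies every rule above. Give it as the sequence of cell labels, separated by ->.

Moves only go right or down, so the column and row indices never decrease.
Route from a1: right 3 to d1, down 3 to d4 — 6 moves in all.
Check: all required cells visited.

a1 -> b1 -> c1 -> d1 -> d2 -> d3 -> d4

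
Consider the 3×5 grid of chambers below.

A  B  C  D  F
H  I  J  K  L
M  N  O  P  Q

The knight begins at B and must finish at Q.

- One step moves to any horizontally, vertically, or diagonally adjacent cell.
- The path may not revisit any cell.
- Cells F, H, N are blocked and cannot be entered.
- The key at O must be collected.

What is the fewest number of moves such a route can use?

4

Any route passes through O somewhere between B and Q. Summing Chebyshev distances along the two legs (B → O → Q) gives a lower bound of 2 + 2 = 4 moves.
A route of 4 moves achieves this: B → I → O → K → Q.
Since 4 matches the lower bound, it is optimal.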